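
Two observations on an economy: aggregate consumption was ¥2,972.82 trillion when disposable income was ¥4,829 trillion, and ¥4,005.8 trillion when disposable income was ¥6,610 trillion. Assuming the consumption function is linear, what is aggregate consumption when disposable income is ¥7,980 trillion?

MPC = (4005.8 − 2972.82)/(6610 − 4829) = 1032.98/1781 = 0.58
a = 2972.82 − 0.58(4829) = 2972.82 − 2800.82 = 172
C = 172 + 0.58(7980) = 172 + 4628.4 = 4800.4

C = 4800.4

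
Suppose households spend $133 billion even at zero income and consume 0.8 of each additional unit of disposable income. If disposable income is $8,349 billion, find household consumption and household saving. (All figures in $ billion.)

C = 6812.2; S = 1536.8

C = 133 + 0.8(8349) = 133 + 6679.2 = 6812.2
S = Y − C = 8349 − 6812.2 = 1536.8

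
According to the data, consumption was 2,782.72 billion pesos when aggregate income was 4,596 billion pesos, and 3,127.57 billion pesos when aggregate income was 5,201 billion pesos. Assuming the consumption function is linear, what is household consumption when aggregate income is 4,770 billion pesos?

MPC = (3127.57 − 2782.72)/(5201 − 4596) = 344.85/605 = 0.57
a = 2782.72 − 0.57(4596) = 2782.72 − 2619.72 = 163
C = 163 + 0.57(4770) = 163 + 2718.9 = 2881.9

C = 2881.9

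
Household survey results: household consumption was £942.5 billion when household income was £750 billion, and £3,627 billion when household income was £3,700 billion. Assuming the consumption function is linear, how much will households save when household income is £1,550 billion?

S = -120.5

MPC = (3627 − 942.5)/(3700 − 750) = 2684.5/2950 = 0.91
a = 942.5 − 0.91(750) = 942.5 − 682.5 = 260
C = 260 + 0.91(1550) = 1670.5
S = 1550 − 1670.5 = -120.5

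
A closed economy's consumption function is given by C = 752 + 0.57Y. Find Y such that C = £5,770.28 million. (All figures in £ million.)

Y = 8804

752 + 0.57Y = 5770.28
0.57Y = 5018.28, so Y = 5018.28/0.57 = 8804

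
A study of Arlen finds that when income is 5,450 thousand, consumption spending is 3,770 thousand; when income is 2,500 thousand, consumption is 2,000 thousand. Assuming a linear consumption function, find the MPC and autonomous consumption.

MPC = ΔC/ΔY = (3770 − 2000)/(5450 − 2500) = 1770/2950 = 0.6
a = C − MPC·Y = 2000 − 0.6(2500) = 2000 − 1500 = 500

MPC = 0.6; a = 500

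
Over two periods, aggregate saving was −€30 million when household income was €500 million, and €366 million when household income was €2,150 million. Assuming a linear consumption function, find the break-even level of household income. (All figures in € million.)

MPS = ΔS/ΔY = (366 − (-30))/(2150 − 500) = 396/1650 = 0.24
MPC = 1 − MPS = 0.76
From S(500) = -30: −a + 0.24(500) = -30, so a = 120 − (-30) = 150
Break-even (S = 0): Y = a/MPS = 150/0.24 = 625

Y = 625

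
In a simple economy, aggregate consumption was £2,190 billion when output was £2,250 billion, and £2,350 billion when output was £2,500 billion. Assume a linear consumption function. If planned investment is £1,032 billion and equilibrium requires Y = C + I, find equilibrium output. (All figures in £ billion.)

MPC = (2350 − 2190)/(2500 − 2250) = 160/250 = 0.64
a = 2190 − 0.64(2250) = 750
Equilibrium: Y = 750 + 0.64Y + 1032
0.36Y = 1782, so Y = 1782/0.36 = 4950

Y = 4950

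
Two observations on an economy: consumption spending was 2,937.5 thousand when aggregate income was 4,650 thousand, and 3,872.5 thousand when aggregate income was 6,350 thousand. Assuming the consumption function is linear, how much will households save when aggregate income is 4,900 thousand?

S = 1825

MPC = (3872.5 − 2937.5)/(6350 − 4650) = 935/1700 = 0.55
a = 2937.5 − 0.55(4650) = 2937.5 − 2557.5 = 380
C = 380 + 0.55(4900) = 3075
S = 4900 − 3075 = 1825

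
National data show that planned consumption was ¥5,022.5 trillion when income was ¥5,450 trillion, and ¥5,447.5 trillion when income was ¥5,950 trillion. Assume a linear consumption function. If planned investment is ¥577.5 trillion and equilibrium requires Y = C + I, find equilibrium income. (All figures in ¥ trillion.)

MPC = (5447.5 − 5022.5)/(5950 − 5450) = 425/500 = 0.85
a = 5022.5 − 0.85(5450) = 390
Equilibrium: Y = 390 + 0.85Y + 577.5
0.15Y = 967.5, so Y = 967.5/0.15 = 6450

Y = 6450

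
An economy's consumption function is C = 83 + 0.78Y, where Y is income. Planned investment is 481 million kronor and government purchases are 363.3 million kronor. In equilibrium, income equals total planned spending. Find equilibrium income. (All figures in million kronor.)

Y = C + I + G = 83 + 0.78Y + 481 + 363.3
Y − 0.78Y = 927.3
0.22Y = 927.3, so Y = 927.3/0.22 = 4215

Y = 4215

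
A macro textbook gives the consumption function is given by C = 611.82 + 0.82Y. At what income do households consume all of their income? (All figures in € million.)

Y = 3399

At break-even, C = Y: 611.82 + 0.82Y = Y
0.18Y = 611.82, so Y = 611.82/0.18 = 3399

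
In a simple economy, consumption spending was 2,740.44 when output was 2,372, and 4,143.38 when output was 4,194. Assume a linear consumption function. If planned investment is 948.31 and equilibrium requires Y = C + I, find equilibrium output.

MPC = (4143.38 − 2740.44)/(4194 − 2372) = 1402.94/1822 = 0.77
a = 2740.44 − 0.77(2372) = 914
Equilibrium: Y = 914 + 0.77Y + 948.31
0.23Y = 1862.31, so Y = 1862.31/0.23 = 8097

Y = 8097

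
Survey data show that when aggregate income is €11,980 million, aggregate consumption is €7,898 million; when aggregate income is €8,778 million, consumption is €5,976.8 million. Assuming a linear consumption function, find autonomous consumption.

MPC = ΔC/ΔY = (7898 − 5976.8)/(11980 − 8778) = 1921.2/3202 = 0.6
a = C − MPC·Y = 5976.8 − 0.6(8778) = 5976.8 − 5266.8 = 710

a = 710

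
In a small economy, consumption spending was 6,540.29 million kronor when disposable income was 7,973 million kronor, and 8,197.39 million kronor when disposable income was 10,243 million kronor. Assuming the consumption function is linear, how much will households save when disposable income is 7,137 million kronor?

MPC = (8197.39 − 6540.29)/(10243 − 7973) = 1657.1/2270 = 0.73
a = 6540.29 − 0.73(7973) = 6540.29 − 5820.29 = 720
C = 720 + 0.73(7137) = 5930.01
S = 7137 − 5930.01 = 1206.99

S = 1206.99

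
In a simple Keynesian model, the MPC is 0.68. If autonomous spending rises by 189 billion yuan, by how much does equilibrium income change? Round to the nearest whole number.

The multiplier is 1/(1 − MPC) = 1/0.32.
ΔY = 189/0.32 = 590.63 ≈ 591

ΔY ≈ 591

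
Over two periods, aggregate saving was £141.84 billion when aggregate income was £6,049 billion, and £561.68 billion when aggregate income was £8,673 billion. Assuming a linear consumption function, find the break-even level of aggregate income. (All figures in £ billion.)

MPS = ΔS/ΔY = (561.68 − 141.84)/(8673 − 6049) = 419.84/2624 = 0.16
MPC = 1 − MPS = 0.84
From S(6049) = 141.84: −a + 0.16(6049) = 141.84, so a = 967.84 − 141.84 = 826
Break-even (S = 0): Y = a/MPS = 826/0.16 = 5162.5

Y = 5162.5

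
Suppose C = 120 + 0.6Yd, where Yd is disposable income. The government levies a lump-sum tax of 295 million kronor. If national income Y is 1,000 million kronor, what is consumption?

C = 543

Yd = Y − T = 1000 − 295 = 705
C = 120 + 0.6(705) = 120 + 423 = 543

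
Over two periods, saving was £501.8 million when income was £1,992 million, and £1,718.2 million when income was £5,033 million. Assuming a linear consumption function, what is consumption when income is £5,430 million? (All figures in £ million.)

C = 3553

MPS = ΔS/ΔY = (1718.2 − 501.8)/(5033 − 1992) = 1216.4/3041 = 0.4
MPC = 1 − MPS = 0.6
Autonomous saving = 501.8 − 0.4(1992) = -295, so a = 295
C = 295 + 0.6(5430) = 295 + 3258 = 3553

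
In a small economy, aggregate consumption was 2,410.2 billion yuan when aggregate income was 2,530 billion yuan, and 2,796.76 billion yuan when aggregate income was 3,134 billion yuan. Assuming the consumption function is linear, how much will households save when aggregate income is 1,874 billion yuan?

MPC = (2796.76 − 2410.2)/(3134 − 2530) = 386.56/604 = 0.64
a = 2410.2 − 0.64(2530) = 2410.2 − 1619.2 = 791
C = 791 + 0.64(1874) = 1990.36
S = 1874 − 1990.36 = -116.36

S = -116.36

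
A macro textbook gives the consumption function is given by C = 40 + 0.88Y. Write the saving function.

S = -40 + 0.12Y

S = Y − C = Y − (40 + 0.88Y) = -40 + (1 − 0.88)Y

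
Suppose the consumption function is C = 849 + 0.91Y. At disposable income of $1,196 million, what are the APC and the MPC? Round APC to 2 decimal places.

APC = 1.62; MPC = 0.91

MPC = 0.91 (the slope of the consumption function)
C = 849 + 0.91(1196) = 1937.36, so APC = 1937.36/1196 = 1.62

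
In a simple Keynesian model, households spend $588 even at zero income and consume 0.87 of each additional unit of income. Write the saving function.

S = Y − C = Y − (588 + 0.87Y) = -588 + (1 − 0.87)Y

S = -588 + 0.13Y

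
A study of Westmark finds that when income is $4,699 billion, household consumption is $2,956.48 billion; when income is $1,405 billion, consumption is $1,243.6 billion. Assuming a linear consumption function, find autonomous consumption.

a = 513

MPC = ΔC/ΔY = (2956.48 − 1243.6)/(4699 − 1405) = 1712.88/3294 = 0.52
a = C − MPC·Y = 1243.6 − 0.52(1405) = 1243.6 − 730.6 = 513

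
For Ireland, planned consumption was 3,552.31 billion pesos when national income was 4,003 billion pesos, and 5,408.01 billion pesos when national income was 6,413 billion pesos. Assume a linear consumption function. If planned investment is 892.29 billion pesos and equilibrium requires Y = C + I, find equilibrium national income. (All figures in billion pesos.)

Y = 5923

MPC = (5408.01 − 3552.31)/(6413 − 4003) = 1855.7/2410 = 0.77
a = 3552.31 − 0.77(4003) = 470
Equilibrium: Y = 470 + 0.77Y + 892.29
0.23Y = 1362.29, so Y = 1362.29/0.23 = 5923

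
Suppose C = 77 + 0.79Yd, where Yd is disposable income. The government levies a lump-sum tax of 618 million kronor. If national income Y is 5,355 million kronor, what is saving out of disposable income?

S = 917.77

Yd = Y − T = 5355 − 618 = 4737
C = 77 + 0.79(4737) = 77 + 3742.23 = 3819.23
S = Yd − C = 4737 − 3819.23 = 917.77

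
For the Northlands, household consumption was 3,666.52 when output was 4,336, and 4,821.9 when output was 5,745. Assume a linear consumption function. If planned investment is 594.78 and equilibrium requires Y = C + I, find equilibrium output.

MPC = (4821.9 − 3666.52)/(5745 − 4336) = 1155.38/1409 = 0.82
a = 3666.52 − 0.82(4336) = 111
Equilibrium: Y = 111 + 0.82Y + 594.78
0.18Y = 705.78, so Y = 705.78/0.18 = 3921

Y = 3921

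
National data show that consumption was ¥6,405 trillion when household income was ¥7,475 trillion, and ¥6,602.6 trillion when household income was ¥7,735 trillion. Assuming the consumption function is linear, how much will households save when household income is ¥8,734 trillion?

MPC = (6602.6 − 6405)/(7735 − 7475) = 197.6/260 = 0.76
a = 6405 − 0.76(7475) = 6405 − 5681 = 724
C = 724 + 0.76(8734) = 7361.84
S = 8734 − 7361.84 = 1372.16

S = 1372.16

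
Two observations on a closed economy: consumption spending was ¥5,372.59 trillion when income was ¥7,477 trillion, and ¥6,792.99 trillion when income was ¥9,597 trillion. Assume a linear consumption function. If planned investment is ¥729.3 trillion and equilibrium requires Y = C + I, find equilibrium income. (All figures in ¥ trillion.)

MPC = (6792.99 − 5372.59)/(9597 − 7477) = 1420.4/2120 = 0.67
a = 5372.59 − 0.67(7477) = 363
Equilibrium: Y = 363 + 0.67Y + 729.3
0.33Y = 1092.3, so Y = 1092.3/0.33 = 3310

Y = 3310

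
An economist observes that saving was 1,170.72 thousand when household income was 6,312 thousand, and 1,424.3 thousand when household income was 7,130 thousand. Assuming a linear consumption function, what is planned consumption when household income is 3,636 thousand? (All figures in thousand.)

C = 3294.84

MPS = ΔS/ΔY = (1424.3 − 1170.72)/(7130 − 6312) = 253.58/818 = 0.31
MPC = 1 − MPS = 0.69
Autonomous saving = 1170.72 − 0.31(6312) = -786, so a = 786
C = 786 + 0.69(3636) = 786 + 2508.84 = 3294.84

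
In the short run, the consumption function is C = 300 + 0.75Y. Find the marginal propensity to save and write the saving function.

MPS = 1 − MPC = 1 − 0.75 = 0.25
S = Y − C = -300 + 0.25Y

MPS = 0.25; S = -300 + 0.25Y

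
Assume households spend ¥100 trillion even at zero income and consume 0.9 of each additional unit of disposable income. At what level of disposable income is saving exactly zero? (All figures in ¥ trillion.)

At break-even, C = Y: 100 + 0.9Y = Y
0.1Y = 100, so Y = 100/0.1 = 1000

Y = 1000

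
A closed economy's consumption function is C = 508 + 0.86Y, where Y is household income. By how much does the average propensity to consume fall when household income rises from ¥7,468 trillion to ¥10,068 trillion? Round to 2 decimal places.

ΔAPC = 0.02

At Y = 7468: C = 508 + 0.86(7468) = 6930.48, APC = 6930.48/7468 = 0.928
At Y = 10068: C = 9166.48, APC = 9166.48/10068 = 0.910
Fall in APC = 0.928 − 0.910 = 0.018 ≈ 0.02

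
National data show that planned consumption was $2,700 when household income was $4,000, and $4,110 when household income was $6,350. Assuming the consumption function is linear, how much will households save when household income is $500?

S = -100

MPC = (4110 − 2700)/(6350 − 4000) = 1410/2350 = 0.6
a = 2700 − 0.6(4000) = 2700 − 2400 = 300
C = 300 + 0.6(500) = 600
S = 500 − 600 = -100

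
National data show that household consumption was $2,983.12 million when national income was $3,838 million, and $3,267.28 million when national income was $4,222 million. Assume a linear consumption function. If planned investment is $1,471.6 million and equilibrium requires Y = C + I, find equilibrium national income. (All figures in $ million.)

MPC = (3267.28 − 2983.12)/(4222 − 3838) = 284.16/384 = 0.74
a = 2983.12 − 0.74(3838) = 143
Equilibrium: Y = 143 + 0.74Y + 1471.6
0.26Y = 1614.6, so Y = 1614.6/0.26 = 6210

Y = 6210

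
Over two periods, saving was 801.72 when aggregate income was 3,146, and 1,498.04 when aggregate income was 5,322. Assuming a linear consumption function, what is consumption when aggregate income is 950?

MPS = ΔS/ΔY = (1498.04 − 801.72)/(5322 − 3146) = 696.32/2176 = 0.32
MPC = 1 − MPS = 0.68
Autonomous saving = 801.72 − 0.32(3146) = -205, so a = 205
C = 205 + 0.68(950) = 205 + 646 = 851

C = 851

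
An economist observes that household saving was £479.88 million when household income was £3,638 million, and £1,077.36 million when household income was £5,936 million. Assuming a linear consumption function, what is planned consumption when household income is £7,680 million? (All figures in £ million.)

C = 6149.2

MPS = ΔS/ΔY = (1077.36 − 479.88)/(5936 − 3638) = 597.48/2298 = 0.26
MPC = 1 − MPS = 0.74
Autonomous saving = 479.88 − 0.26(3638) = -466, so a = 466
C = 466 + 0.74(7680) = 466 + 5683.2 = 6149.2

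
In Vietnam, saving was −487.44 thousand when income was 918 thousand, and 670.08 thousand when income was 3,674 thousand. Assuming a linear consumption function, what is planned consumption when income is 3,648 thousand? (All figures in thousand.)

C = 2988.84

MPS = ΔS/ΔY = (670.08 − (-487.44))/(3674 − 918) = 1157.52/2756 = 0.42
MPC = 1 − MPS = 0.58
Autonomous saving = -487.44 − 0.42(918) = -873, so a = 873
C = 873 + 0.58(3648) = 873 + 2115.84 = 2988.84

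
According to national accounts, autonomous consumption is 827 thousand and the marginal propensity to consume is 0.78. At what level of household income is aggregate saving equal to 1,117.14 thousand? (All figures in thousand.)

S = Y − C = -827 + 0.22Y
-827 + 0.22Y = 1117.14, so 0.22Y = 1944.14 and Y = 8837

Y = 8837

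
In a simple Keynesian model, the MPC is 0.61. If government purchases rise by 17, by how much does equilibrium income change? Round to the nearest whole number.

ΔY ≈ 44

The multiplier is 1/(1 − MPC) = 1/0.39.
ΔY = 17/0.39 = 43.59 ≈ 44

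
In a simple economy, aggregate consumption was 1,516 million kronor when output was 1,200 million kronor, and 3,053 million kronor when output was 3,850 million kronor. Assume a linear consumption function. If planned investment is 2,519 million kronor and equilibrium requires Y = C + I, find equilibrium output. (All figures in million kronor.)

Y = 7950

MPC = (3053 − 1516)/(3850 − 1200) = 1537/2650 = 0.58
a = 1516 − 0.58(1200) = 820
Equilibrium: Y = 820 + 0.58Y + 2519
0.42Y = 3339, so Y = 3339/0.42 = 7950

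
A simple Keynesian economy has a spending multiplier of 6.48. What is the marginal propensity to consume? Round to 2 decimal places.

k = 1/(1 − MPC), so 1 − MPC = 1/k = 1/6.48 = 0.1543
MPC = 1 − 0.1543 = 0.85

MPC = 0.85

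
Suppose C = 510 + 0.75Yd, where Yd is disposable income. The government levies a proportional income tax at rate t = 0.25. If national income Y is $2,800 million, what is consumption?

C = 2085

Yd = (1 − 0.25)(2800) = 0.75(2800) = 2100
C = 510 + 0.75(2100) = 510 + 1575 = 2085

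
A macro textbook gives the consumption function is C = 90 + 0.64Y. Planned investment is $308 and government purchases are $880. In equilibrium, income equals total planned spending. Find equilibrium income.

Y = 3550

Y = C + I + G = 90 + 0.64Y + 308 + 880
Y − 0.64Y = 1278
0.36Y = 1278, so Y = 1278/0.36 = 3550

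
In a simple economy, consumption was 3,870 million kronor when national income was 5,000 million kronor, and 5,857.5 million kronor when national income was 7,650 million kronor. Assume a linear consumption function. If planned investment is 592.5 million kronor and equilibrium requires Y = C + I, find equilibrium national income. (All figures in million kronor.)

MPC = (5857.5 − 3870)/(7650 − 5000) = 1987.5/2650 = 0.75
a = 3870 − 0.75(5000) = 120
Equilibrium: Y = 120 + 0.75Y + 592.5
0.25Y = 712.5, so Y = 712.5/0.25 = 2850

Y = 2850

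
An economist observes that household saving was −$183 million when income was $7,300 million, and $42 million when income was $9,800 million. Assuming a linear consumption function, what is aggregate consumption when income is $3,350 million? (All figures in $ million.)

C = 3888.5

MPS = ΔS/ΔY = (42 − (-183))/(9800 − 7300) = 225/2500 = 0.09
MPC = 1 − MPS = 0.91
Autonomous saving = -183 − 0.09(7300) = -840, so a = 840
C = 840 + 0.91(3350) = 840 + 3048.5 = 3888.5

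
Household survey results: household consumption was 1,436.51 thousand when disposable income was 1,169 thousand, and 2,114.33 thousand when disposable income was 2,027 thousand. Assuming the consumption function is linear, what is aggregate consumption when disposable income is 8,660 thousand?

C = 7354.4

MPC = (2114.33 − 1436.51)/(2027 − 1169) = 677.82/858 = 0.79
a = 1436.51 − 0.79(1169) = 1436.51 − 923.51 = 513
C = 513 + 0.79(8660) = 513 + 6841.4 = 7354.4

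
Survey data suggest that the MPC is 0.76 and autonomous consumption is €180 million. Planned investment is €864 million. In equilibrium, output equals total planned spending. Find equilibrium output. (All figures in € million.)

Y = C + I = 180 + 0.76Y + 864
Y − 0.76Y = 1044
0.24Y = 1044, so Y = 1044/0.24 = 4350

Y = 4350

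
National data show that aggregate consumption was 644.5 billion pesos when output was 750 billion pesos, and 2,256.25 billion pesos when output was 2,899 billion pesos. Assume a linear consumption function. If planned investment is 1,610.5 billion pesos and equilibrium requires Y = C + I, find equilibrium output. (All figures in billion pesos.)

Y = 6770

MPC = (2256.25 − 644.5)/(2899 − 750) = 1611.75/2149 = 0.75
a = 644.5 − 0.75(750) = 82
Equilibrium: Y = 82 + 0.75Y + 1610.5
0.25Y = 1692.5, so Y = 1692.5/0.25 = 6770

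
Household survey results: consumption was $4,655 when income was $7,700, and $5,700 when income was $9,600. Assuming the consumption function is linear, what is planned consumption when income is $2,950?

MPC = (5700 − 4655)/(9600 − 7700) = 1045/1900 = 0.55
a = 4655 − 0.55(7700) = 4655 − 4235 = 420
C = 420 + 0.55(2950) = 420 + 1622.5 = 2042.5

C = 2042.5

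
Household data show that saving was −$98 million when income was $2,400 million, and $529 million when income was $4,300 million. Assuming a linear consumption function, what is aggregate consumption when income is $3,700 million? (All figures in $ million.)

MPS = ΔS/ΔY = (529 − (-98))/(4300 − 2400) = 627/1900 = 0.33
MPC = 1 − MPS = 0.67
Autonomous saving = -98 − 0.33(2400) = -890, so a = 890
C = 890 + 0.67(3700) = 890 + 2479 = 3369

C = 3369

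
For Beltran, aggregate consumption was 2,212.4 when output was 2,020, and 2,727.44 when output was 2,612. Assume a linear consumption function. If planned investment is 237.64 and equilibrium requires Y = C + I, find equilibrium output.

Y = 5328

MPC = (2727.44 − 2212.4)/(2612 − 2020) = 515.04/592 = 0.87
a = 2212.4 − 0.87(2020) = 455
Equilibrium: Y = 455 + 0.87Y + 237.64
0.13Y = 692.64, so Y = 692.64/0.13 = 5328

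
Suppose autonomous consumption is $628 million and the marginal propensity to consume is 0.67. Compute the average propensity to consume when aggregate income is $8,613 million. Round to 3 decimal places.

APC = 0.743

C = 628 + 0.67(8613) = 6398.71
APC = C/Y = 6398.71/8613 = 0.743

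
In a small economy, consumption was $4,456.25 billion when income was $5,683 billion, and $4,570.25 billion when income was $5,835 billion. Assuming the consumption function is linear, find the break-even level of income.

MPC = (4570.25 − 4456.25)/(5835 − 5683) = 114/152 = 0.75
a = 4456.25 − 0.75(5683) = 4456.25 − 4262.25 = 194
Break-even: Y = a/(1−MPC) = 194/0.25 = 776

Y = 776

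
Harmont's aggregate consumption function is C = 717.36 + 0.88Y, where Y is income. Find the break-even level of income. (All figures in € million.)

Y = 5978

At break-even, C = Y: 717.36 + 0.88Y = Y
0.12Y = 717.36, so Y = 717.36/0.12 = 5978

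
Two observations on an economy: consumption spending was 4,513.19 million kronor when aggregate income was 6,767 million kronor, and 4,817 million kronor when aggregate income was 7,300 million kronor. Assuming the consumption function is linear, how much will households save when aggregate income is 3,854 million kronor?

MPC = (4817 − 4513.19)/(7300 − 6767) = 303.81/533 = 0.57
a = 4513.19 − 0.57(6767) = 4513.19 − 3857.19 = 656
C = 656 + 0.57(3854) = 2852.78
S = 3854 − 2852.78 = 1001.22

S = 1001.22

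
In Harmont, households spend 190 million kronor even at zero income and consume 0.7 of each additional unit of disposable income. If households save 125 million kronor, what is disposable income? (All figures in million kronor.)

Y = 1050

S = Y − C = -190 + 0.3Y
-190 + 0.3Y = 125, so 0.3Y = 315 and Y = 1050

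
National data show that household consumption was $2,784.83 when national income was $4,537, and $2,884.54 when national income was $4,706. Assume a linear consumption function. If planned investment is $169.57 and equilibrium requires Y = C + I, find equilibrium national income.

Y = 677

MPC = (2884.54 − 2784.83)/(4706 − 4537) = 99.71/169 = 0.59
a = 2784.83 − 0.59(4537) = 108
Equilibrium: Y = 108 + 0.59Y + 169.57
0.41Y = 277.57, so Y = 277.57/0.41 = 677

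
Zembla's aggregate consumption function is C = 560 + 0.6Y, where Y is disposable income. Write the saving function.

S = -560 + 0.4Y

S = Y − C = Y − (560 + 0.6Y) = -560 + (1 − 0.6)Y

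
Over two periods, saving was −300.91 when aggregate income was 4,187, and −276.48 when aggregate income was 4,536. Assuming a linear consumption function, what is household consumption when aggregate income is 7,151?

C = 7244.43

MPS = ΔS/ΔY = (-276.48 − (-300.91))/(4536 − 4187) = 24.43/349 = 0.07
MPC = 1 − MPS = 0.93
Autonomous saving = -300.91 − 0.07(4187) = -594, so a = 594
C = 594 + 0.93(7151) = 594 + 6650.43 = 7244.43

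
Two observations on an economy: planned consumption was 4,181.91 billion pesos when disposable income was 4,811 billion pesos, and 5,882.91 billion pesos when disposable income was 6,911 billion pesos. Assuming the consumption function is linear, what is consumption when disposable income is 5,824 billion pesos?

MPC = (5882.91 − 4181.91)/(6911 − 4811) = 1701/2100 = 0.81
a = 4181.91 − 0.81(4811) = 4181.91 − 3896.91 = 285
C = 285 + 0.81(5824) = 285 + 4717.44 = 5002.44

C = 5002.44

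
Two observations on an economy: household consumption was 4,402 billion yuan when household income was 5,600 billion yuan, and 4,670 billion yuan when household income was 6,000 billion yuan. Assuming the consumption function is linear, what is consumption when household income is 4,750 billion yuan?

C = 3832.5

MPC = (4670 − 4402)/(6000 − 5600) = 268/400 = 0.67
a = 4402 − 0.67(5600) = 4402 − 3752 = 650
C = 650 + 0.67(4750) = 650 + 3182.5 = 3832.5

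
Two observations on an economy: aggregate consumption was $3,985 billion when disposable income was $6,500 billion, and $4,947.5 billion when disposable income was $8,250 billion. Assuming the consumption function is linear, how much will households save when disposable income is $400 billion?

S = -230

MPC = (4947.5 − 3985)/(8250 − 6500) = 962.5/1750 = 0.55
a = 3985 − 0.55(6500) = 3985 − 3575 = 410
C = 410 + 0.55(400) = 630
S = 400 − 630 = -230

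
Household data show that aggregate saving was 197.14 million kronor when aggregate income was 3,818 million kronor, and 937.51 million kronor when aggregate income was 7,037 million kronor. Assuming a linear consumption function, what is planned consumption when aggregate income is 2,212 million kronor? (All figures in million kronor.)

MPS = ΔS/ΔY = (937.51 − 197.14)/(7037 − 3818) = 740.37/3219 = 0.23
MPC = 1 − MPS = 0.77
Autonomous saving = 197.14 − 0.23(3818) = -681, so a = 681
C = 681 + 0.77(2212) = 681 + 1703.24 = 2384.24

C = 2384.24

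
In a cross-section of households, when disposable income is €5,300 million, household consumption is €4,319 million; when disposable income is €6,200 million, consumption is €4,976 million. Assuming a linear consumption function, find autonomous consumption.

a = 450

MPC = ΔC/ΔY = (4976 − 4319)/(6200 − 5300) = 657/900 = 0.73
a = C − MPC·Y = 4319 − 0.73(5300) = 4319 − 3869 = 450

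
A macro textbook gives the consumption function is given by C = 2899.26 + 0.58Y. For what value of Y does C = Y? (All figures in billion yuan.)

At break-even, C = Y: 2899.26 + 0.58Y = Y
0.42Y = 2899.26, so Y = 2899.26/0.42 = 6903

Y = 6903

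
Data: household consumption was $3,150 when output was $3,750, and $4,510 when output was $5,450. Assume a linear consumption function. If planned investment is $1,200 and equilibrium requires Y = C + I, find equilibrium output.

MPC = (4510 − 3150)/(5450 − 3750) = 1360/1700 = 0.8
a = 3150 − 0.8(3750) = 150
Equilibrium: Y = 150 + 0.8Y + 1200
0.2Y = 1350, so Y = 1350/0.2 = 6750

Y = 6750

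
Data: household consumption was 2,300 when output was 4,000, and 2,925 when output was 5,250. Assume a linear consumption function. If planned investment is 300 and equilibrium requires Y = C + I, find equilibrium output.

Y = 1200

MPC = (2925 − 2300)/(5250 − 4000) = 625/1250 = 0.5
a = 2300 − 0.5(4000) = 300
Equilibrium: Y = 300 + 0.5Y + 300
0.5Y = 600, so Y = 600/0.5 = 1200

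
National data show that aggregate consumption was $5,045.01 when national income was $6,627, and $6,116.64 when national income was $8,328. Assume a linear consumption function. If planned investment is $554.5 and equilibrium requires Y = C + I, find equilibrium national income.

Y = 3850

MPC = (6116.64 − 5045.01)/(8328 − 6627) = 1071.63/1701 = 0.63
a = 5045.01 − 0.63(6627) = 870
Equilibrium: Y = 870 + 0.63Y + 554.5
0.37Y = 1424.5, so Y = 1424.5/0.37 = 3850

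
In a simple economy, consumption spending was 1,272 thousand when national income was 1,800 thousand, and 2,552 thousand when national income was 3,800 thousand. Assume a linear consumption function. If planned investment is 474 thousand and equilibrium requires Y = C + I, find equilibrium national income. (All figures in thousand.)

MPC = (2552 − 1272)/(3800 − 1800) = 1280/2000 = 0.64
a = 1272 − 0.64(1800) = 120
Equilibrium: Y = 120 + 0.64Y + 474
0.36Y = 594, so Y = 594/0.36 = 1650

Y = 1650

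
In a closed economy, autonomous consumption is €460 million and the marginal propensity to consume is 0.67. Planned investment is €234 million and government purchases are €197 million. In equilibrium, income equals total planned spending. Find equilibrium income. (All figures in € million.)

Y = 2700

Y = C + I + G = 460 + 0.67Y + 234 + 197
Y − 0.67Y = 891
0.33Y = 891, so Y = 891/0.33 = 2700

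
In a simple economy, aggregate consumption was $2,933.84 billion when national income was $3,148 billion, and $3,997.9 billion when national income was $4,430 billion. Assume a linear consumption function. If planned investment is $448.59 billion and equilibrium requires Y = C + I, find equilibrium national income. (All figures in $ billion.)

Y = 4527

MPC = (3997.9 − 2933.84)/(4430 − 3148) = 1064.06/1282 = 0.83
a = 2933.84 − 0.83(3148) = 321
Equilibrium: Y = 321 + 0.83Y + 448.59
0.17Y = 769.59, so Y = 769.59/0.17 = 4527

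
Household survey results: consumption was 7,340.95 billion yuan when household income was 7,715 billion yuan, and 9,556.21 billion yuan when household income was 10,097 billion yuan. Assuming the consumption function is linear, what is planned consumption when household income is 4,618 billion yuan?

MPC = (9556.21 − 7340.95)/(10097 − 7715) = 2215.26/2382 = 0.93
a = 7340.95 − 0.93(7715) = 7340.95 − 7174.95 = 166
C = 166 + 0.93(4618) = 166 + 4294.74 = 4460.74

C = 4460.74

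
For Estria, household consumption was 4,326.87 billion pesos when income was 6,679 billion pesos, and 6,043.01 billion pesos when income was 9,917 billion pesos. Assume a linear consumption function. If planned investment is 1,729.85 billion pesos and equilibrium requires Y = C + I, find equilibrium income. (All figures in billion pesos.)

Y = 5355

MPC = (6043.01 − 4326.87)/(9917 − 6679) = 1716.14/3238 = 0.53
a = 4326.87 − 0.53(6679) = 787
Equilibrium: Y = 787 + 0.53Y + 1729.85
0.47Y = 2516.85, so Y = 2516.85/0.47 = 5355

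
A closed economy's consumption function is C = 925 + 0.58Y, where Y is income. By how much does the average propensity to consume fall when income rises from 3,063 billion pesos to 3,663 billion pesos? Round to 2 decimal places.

ΔAPC = 0.05

At Y = 3063: C = 925 + 0.58(3063) = 2701.54, APC = 2701.54/3063 = 0.882
At Y = 3663: C = 3049.54, APC = 3049.54/3663 = 0.833
Fall in APC = 0.882 − 0.833 = 0.049 ≈ 0.05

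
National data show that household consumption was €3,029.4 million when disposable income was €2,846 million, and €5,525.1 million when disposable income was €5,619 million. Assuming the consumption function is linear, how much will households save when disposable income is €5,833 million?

MPC = (5525.1 − 3029.4)/(5619 − 2846) = 2495.7/2773 = 0.9
a = 3029.4 − 0.9(2846) = 3029.4 − 2561.4 = 468
C = 468 + 0.9(5833) = 5717.7
S = 5833 − 5717.7 = 115.3

S = 115.3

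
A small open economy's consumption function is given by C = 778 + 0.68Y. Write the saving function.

S = Y − C = Y − (778 + 0.68Y) = -778 + (1 − 0.68)Y

S = -778 + 0.32Y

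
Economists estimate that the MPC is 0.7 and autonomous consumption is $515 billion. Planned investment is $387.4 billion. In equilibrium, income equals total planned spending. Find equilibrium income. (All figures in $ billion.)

Y = 3008

Y = C + I = 515 + 0.7Y + 387.4
Y − 0.7Y = 902.4
0.3Y = 902.4, so Y = 902.4/0.3 = 3008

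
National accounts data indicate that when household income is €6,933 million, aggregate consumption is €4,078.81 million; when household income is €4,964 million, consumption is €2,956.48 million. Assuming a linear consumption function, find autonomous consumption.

a = 127

MPC = ΔC/ΔY = (4078.81 − 2956.48)/(6933 − 4964) = 1122.33/1969 = 0.57
a = C − MPC·Y = 2956.48 − 0.57(4964) = 2956.48 − 2829.48 = 127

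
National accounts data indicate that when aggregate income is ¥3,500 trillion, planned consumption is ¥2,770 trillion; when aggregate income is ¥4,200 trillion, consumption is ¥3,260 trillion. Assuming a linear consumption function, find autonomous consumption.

a = 320

MPC = ΔC/ΔY = (3260 − 2770)/(4200 − 3500) = 490/700 = 0.7
a = C − MPC·Y = 2770 − 0.7(3500) = 2770 − 2450 = 320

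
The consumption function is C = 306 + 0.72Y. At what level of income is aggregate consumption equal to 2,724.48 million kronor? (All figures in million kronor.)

Y = 3359

306 + 0.72Y = 2724.48
0.72Y = 2418.48, so Y = 2418.48/0.72 = 3359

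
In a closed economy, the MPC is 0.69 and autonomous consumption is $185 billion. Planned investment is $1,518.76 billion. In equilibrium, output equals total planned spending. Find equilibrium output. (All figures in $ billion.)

Y = 5496

Y = C + I = 185 + 0.69Y + 1518.76
Y − 0.69Y = 1703.76
0.31Y = 1703.76, so Y = 1703.76/0.31 = 5496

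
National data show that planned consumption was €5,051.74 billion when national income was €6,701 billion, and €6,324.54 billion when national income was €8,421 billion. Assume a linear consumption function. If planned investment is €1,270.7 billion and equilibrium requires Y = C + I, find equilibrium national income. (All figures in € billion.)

Y = 5245

MPC = (6324.54 − 5051.74)/(8421 − 6701) = 1272.8/1720 = 0.74
a = 5051.74 − 0.74(6701) = 93
Equilibrium: Y = 93 + 0.74Y + 1270.7
0.26Y = 1363.7, so Y = 1363.7/0.26 = 5245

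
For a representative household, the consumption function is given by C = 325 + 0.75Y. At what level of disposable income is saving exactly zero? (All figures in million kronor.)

Y = 1300

At break-even, C = Y: 325 + 0.75Y = Y
0.25Y = 325, so Y = 325/0.25 = 1300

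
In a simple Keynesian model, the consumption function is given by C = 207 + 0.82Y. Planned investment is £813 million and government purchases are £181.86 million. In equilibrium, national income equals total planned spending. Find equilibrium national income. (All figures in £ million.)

Y = 6677

Y = C + I + G = 207 + 0.82Y + 813 + 181.86
Y − 0.82Y = 1201.86
0.18Y = 1201.86, so Y = 1201.86/0.18 = 6677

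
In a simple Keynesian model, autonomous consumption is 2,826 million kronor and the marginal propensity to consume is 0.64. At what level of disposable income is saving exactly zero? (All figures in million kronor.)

Y = 7850

At break-even, C = Y: 2826 + 0.64Y = Y
0.36Y = 2826, so Y = 2826/0.36 = 7850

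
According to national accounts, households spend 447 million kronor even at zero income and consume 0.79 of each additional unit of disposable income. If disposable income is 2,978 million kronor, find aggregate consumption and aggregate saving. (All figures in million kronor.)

C = 447 + 0.79(2978) = 447 + 2352.62 = 2799.62
S = Y − C = 2978 − 2799.62 = 178.38

C = 2799.62; S = 178.38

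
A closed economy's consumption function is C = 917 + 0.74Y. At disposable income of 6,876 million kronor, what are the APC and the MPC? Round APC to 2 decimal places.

MPC = 0.74 (the slope of the consumption function)
C = 917 + 0.74(6876) = 6005.24, so APC = 6005.24/6876 = 0.87

APC = 0.87; MPC = 0.74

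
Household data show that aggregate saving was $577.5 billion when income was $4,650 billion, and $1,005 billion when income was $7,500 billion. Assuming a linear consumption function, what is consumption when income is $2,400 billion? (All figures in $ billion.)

MPS = ΔS/ΔY = (1005 − 577.5)/(7500 − 4650) = 427.5/2850 = 0.15
MPC = 1 − MPS = 0.85
Autonomous saving = 577.5 − 0.15(4650) = -120, so a = 120
C = 120 + 0.85(2400) = 120 + 2040 = 2160

C = 2160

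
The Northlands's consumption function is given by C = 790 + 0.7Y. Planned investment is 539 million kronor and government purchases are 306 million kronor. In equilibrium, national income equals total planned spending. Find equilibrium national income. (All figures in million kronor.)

Y = 5450

Y = C + I + G = 790 + 0.7Y + 539 + 306
Y − 0.7Y = 1635
0.3Y = 1635, so Y = 1635/0.3 = 5450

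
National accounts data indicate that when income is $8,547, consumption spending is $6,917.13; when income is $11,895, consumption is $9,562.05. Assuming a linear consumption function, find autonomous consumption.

MPC = ΔC/ΔY = (9562.05 − 6917.13)/(11895 − 8547) = 2644.92/3348 = 0.79
a = C − MPC·Y = 6917.13 − 0.79(8547) = 6917.13 − 6752.13 = 165

a = 165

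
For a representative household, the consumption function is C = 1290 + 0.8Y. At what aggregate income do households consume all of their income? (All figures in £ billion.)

Y = 6450

At break-even, C = Y: 1290 + 0.8Y = Y
0.2Y = 1290, so Y = 1290/0.2 = 6450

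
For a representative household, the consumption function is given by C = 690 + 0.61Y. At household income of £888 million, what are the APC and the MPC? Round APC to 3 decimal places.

MPC = 0.61 (the slope of the consumption function)
C = 690 + 0.61(888) = 1231.68, so APC = 1231.68/888 = 1.387

APC = 1.387; MPC = 0.61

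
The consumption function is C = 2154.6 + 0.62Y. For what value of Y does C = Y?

At break-even, C = Y: 2154.6 + 0.62Y = Y
0.38Y = 2154.6, so Y = 2154.6/0.38 = 5670

Y = 5670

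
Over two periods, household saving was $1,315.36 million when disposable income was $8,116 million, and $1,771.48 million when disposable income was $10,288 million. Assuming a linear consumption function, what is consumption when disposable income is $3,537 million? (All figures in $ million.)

MPS = ΔS/ΔY = (1771.48 − 1315.36)/(10288 − 8116) = 456.12/2172 = 0.21
MPC = 1 − MPS = 0.79
Autonomous saving = 1315.36 − 0.21(8116) = -389, so a = 389
C = 389 + 0.79(3537) = 389 + 2794.23 = 3183.23

C = 3183.23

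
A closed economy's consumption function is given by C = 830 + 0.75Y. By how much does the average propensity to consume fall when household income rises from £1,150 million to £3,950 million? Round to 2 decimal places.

At Y = 1150: C = 830 + 0.75(1150) = 1692.5, APC = 1692.5/1150 = 1.472
At Y = 3950: C = 3792.5, APC = 3792.5/3950 = 0.960
Fall in APC = 1.472 − 0.960 = 0.512 ≈ 0.51

ΔAPC = 0.51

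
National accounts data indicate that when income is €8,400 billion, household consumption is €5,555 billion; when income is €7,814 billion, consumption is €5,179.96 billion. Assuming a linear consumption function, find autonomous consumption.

MPC = ΔC/ΔY = (5555 − 5179.96)/(8400 − 7814) = 375.04/586 = 0.64
a = C − MPC·Y = 5179.96 − 0.64(7814) = 5179.96 − 5000.96 = 179

a = 179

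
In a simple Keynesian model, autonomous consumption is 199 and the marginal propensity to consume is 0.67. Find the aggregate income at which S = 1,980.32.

Y = 6604

S = Y − C = -199 + 0.33Y
-199 + 0.33Y = 1980.32, so 0.33Y = 2179.32 and Y = 6604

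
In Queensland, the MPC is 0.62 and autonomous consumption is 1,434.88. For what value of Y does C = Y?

At break-even, C = Y: 1434.88 + 0.62Y = Y
0.38Y = 1434.88, so Y = 1434.88/0.38 = 3776

Y = 3776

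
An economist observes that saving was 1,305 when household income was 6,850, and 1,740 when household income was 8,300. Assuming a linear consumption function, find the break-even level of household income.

MPS = ΔS/ΔY = (1740 − 1305)/(8300 − 6850) = 435/1450 = 0.3
MPC = 1 − MPS = 0.7
From S(6850) = 1305: −a + 0.3(6850) = 1305, so a = 2055 − 1305 = 750
Break-even (S = 0): Y = a/MPS = 750/0.3 = 2500

Y = 2500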